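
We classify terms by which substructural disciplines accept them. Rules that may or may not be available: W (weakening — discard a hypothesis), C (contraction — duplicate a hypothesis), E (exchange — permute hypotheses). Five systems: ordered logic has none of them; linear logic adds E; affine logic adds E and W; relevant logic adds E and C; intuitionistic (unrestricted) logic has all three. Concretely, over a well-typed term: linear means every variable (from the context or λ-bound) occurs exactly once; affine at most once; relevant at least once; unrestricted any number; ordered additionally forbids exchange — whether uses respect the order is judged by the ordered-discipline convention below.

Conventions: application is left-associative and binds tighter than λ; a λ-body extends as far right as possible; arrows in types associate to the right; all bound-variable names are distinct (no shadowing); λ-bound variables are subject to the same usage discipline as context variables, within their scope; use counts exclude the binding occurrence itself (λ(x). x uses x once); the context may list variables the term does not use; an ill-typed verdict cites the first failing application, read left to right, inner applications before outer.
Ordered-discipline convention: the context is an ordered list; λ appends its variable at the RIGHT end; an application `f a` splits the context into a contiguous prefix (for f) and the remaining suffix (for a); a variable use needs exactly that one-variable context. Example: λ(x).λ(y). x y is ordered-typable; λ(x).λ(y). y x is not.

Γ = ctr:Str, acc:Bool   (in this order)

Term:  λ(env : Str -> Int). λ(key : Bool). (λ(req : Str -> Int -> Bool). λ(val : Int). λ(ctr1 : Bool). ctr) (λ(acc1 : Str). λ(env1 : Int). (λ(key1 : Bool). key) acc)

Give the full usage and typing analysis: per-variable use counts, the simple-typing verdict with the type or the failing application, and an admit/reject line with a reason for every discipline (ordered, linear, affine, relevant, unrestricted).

counts: ctr=1; acc=1; env (bound)=0; key (bound)=1; req (bound)=0; val (bound)=0; ctr1 (bound)=0; acc1 (bound)=0; env1 (bound)=0; key1 (bound)=0
use order (left to right): ctr, key, acc
typing: well-typed at (Str -> Int) -> Bool -> Int -> Bool -> Str
ordered: ✗ — needs weakening: env, req, val, ctr1, acc1, env1, key1 unused
linear: ✗ — needs weakening: env, req, val, ctr1, acc1, env1, key1 unused
affine: ✓ — no duplicate uses among ctr, acc, env, key, req, val, ctr1, acc1, env1, key1
relevant: ✗ — needs weakening: env, req, val, ctr1, acc1, env1, key1 unused
unrestricted: ✓ — well-typed at (Str -> Int) -> Bool -> Int -> Bool -> Str; no restrictions here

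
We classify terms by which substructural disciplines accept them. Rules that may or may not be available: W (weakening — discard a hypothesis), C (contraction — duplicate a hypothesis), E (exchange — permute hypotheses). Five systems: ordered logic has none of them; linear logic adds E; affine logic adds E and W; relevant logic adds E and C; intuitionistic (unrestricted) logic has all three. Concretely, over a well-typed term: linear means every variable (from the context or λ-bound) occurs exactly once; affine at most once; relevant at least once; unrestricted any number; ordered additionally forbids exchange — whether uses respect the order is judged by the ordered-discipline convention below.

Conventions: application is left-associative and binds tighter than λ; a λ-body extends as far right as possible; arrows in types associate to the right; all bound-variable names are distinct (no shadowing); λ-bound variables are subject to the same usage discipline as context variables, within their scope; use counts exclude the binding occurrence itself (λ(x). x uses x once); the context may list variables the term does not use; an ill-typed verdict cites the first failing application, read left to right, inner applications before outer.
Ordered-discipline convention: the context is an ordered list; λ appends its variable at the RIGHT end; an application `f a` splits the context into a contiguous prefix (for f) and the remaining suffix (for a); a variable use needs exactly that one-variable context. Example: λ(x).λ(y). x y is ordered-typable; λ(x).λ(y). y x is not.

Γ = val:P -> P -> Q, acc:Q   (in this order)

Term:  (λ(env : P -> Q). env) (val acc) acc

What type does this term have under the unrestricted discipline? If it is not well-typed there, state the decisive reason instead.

not well-typed under unrestricted — a type mismatch blocks all five
variable uses: val=1, acc=2, env (bound)=1
order of uses: env, val, acc, acc
typing: ill-typed: an argument Q mismatches the expected P
summary: ordered ✗ · linear ✗ · affine ✗ · relevant ✗ · unrestricted ✗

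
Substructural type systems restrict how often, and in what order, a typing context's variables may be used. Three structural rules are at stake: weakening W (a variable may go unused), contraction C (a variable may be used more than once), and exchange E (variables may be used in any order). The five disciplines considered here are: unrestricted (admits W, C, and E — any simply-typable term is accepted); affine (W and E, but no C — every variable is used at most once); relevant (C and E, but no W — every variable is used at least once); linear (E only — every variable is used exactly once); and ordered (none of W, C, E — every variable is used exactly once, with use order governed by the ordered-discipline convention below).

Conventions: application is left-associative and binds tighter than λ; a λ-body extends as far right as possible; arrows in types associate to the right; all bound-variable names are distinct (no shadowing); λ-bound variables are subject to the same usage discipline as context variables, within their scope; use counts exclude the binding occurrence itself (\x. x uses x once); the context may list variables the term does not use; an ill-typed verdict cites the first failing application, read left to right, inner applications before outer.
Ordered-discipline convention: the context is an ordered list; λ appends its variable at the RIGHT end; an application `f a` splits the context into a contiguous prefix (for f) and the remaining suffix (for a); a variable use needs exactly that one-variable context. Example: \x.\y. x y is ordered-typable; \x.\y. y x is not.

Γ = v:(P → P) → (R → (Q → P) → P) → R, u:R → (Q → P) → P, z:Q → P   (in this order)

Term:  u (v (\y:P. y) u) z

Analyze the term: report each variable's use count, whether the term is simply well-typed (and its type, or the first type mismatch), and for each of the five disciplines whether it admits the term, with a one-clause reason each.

counts: v: 1×; u: 2×; z: 1×; y [bound]: 1×
order of uses: u, v, y, u, z
typing: the term checks, with type P
ordered: ✗, u ×2 used more than once (contraction)
linear: ✗, u ×2 used more than once (contraction)
affine: ✗, u ×2 used more than once (contraction)
relevant: ✓, at least one use each (v, u, z, y)
unrestricted: ✓, type-checks (P) and nothing is barred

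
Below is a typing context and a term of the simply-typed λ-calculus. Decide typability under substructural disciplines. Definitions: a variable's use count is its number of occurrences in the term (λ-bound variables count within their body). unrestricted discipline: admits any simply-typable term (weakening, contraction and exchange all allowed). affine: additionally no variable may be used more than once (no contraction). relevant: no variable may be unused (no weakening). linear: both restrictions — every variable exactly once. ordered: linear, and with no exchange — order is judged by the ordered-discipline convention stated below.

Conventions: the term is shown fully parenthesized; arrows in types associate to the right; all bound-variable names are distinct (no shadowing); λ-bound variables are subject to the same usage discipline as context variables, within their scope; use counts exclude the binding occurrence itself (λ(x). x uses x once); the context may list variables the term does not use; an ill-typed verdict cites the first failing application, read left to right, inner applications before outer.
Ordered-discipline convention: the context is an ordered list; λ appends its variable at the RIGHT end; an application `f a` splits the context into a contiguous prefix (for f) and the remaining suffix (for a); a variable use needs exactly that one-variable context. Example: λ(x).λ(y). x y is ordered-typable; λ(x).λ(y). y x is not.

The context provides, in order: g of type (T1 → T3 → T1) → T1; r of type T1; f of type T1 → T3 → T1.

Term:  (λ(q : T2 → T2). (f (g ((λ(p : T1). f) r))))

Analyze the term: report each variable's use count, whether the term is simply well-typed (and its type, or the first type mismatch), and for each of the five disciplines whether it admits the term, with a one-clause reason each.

use counts: g: 1, r: 1, f: 2, q [bound]: 0, p [bound]: 0
use order (left to right): f, g, f, r
typing: well-typed at (T2 → T2) → T3 → T1
ordered: ✗ — repeated use of f ×2; unused: q, p — weakening required
linear: ✗ — repeated use of f ×2; unused: q, p — weakening required
affine: ✗ — repeated use of f ×2
relevant: ✗ — unused: q, p — weakening required
unrestricted: ✓ — typability at (T2 → T2) → T3 → T1 is all that's needed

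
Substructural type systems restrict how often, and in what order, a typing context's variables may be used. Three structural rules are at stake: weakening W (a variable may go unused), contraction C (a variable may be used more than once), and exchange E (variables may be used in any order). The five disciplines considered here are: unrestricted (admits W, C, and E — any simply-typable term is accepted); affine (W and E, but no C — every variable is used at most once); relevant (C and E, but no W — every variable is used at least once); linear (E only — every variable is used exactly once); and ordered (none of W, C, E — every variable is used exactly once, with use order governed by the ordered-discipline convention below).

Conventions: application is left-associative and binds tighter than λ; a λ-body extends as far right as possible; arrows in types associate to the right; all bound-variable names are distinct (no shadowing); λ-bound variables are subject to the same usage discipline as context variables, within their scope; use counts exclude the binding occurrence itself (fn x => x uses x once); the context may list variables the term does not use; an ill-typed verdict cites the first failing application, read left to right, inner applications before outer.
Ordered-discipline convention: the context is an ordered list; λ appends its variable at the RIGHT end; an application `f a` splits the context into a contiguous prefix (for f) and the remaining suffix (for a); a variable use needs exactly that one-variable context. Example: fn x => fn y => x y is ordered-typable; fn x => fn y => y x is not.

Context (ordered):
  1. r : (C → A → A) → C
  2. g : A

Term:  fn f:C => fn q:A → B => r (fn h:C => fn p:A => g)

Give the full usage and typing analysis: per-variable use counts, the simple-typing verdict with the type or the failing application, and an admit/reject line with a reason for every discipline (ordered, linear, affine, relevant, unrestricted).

counts: r: 1; g: 1; f (λ-bound): 0; q (λ-bound): 0; h (λ-bound): 0; p (λ-bound): 0
order of uses: r, g
typing: ✓ — C → (A → B) → C
ordered ✗ (f, q, h, p left unused)
linear ✗ (f, q, h, p left unused)
affine ✓ (r, g, f, q, h, p: no repeats, contraction unneeded)
relevant ✗ (f, q, h, p left unused)
unrestricted ✓ (well-typed at C → (A → B) → C; no restrictions here)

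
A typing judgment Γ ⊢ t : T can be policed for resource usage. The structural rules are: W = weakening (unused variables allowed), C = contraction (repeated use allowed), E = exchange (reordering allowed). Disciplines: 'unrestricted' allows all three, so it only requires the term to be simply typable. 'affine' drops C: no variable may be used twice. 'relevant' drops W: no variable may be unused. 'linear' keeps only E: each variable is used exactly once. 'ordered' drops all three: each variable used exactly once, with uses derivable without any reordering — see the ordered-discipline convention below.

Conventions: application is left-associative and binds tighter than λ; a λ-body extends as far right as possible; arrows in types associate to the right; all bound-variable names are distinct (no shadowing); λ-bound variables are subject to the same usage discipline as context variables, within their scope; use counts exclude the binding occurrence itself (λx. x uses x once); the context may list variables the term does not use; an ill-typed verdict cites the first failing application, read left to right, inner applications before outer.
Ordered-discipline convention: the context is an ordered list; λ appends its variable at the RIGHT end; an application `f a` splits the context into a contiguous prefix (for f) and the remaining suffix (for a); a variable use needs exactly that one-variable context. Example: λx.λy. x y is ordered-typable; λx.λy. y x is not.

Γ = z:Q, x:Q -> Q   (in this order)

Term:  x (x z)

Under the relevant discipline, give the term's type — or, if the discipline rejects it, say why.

term : Q
counts: z=1; x=2
use order (left to right): x, x, z
typing: well-typed at Q
all disciplines: ordered ✗ | linear ✗ | affine ✗ | relevant ✓ | unrestricted ✓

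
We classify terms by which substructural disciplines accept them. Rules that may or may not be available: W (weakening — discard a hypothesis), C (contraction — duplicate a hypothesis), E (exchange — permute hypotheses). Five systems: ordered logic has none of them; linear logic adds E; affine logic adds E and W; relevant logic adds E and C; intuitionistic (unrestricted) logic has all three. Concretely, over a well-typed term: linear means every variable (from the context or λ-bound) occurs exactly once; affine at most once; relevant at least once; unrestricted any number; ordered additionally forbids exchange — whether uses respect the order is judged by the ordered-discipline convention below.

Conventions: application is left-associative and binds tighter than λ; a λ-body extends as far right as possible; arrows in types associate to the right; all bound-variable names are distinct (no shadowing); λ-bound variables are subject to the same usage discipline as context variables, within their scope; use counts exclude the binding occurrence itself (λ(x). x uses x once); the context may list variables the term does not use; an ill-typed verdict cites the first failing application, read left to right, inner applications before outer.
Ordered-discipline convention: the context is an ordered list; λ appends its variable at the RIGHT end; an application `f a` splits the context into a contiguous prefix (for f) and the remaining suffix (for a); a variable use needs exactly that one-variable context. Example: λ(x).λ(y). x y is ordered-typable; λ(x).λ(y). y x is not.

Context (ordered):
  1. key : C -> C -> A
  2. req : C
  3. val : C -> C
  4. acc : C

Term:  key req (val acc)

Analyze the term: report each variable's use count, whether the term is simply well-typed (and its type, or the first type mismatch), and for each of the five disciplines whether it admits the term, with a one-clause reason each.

usage: key=1, req=1, val=1, acc=1
uses in reading order: key, req, val, acc
typing: well-typed at A
ordered ✓ (key, req, val, acc once each; derivable with no W/C/E)
linear ✓ (key, req, val, acc: one use apiece)
affine ✓ (none of key, req, val, acc used more than once)
relevant ✓ (key, req, val, acc: all used, weakening unneeded)
unrestricted ✓ (well-typed at A; no restrictions here)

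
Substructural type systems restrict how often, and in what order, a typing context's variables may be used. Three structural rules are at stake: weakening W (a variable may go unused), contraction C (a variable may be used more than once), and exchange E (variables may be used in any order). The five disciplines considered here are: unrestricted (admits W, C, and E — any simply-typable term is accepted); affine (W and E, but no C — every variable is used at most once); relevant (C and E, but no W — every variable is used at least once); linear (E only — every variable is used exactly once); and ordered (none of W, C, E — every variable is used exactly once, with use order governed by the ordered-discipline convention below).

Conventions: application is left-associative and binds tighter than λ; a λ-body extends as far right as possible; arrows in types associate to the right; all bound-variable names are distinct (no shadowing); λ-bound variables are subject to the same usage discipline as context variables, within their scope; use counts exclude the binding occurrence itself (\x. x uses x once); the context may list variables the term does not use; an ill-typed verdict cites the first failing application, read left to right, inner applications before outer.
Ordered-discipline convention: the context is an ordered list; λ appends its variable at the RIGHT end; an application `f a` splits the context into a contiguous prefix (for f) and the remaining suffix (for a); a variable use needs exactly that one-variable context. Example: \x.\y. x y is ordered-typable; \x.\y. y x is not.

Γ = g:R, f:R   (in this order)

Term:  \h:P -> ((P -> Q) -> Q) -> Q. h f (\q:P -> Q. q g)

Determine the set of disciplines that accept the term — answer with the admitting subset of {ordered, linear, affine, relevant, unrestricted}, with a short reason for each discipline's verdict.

admitting disciplines: none
variable uses: g: 1×, f: 1×, h (bound): 1×, q (bound): 1×
use order (left to right): h, f, q, g
typing: ill-typed: argument of type R where P is required
ordered: ✗, a type mismatch blocks all five
linear: ✗, the type mismatch rejects it
affine: ✗, not simply typable
relevant: ✗, fails simple typing
unrestricted: ✗, a type mismatch blocks all five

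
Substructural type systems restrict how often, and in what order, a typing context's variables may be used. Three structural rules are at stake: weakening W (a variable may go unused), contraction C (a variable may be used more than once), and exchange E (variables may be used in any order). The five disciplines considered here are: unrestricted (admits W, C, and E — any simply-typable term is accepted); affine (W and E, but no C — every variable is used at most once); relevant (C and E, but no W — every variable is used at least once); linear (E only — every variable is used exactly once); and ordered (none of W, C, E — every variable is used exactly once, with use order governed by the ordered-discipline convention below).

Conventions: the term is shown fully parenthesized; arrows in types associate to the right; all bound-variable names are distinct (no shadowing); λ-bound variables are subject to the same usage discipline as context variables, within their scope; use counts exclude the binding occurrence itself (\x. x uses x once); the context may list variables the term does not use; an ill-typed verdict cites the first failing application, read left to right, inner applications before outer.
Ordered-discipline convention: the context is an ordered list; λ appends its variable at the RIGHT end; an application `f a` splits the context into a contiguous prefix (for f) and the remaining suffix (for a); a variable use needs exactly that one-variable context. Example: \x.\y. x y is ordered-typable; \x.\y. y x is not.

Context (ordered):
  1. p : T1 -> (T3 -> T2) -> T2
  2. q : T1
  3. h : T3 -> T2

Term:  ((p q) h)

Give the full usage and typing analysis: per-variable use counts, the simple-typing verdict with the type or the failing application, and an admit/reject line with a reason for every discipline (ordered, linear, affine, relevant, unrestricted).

usage: p: 1×; q: 1×; h: 1×
order of uses: p, q, h
typing: well-typed at T2
ordered: ✓, p, q, h once each; derivable with no W/C/E
linear: ✓, exactly-once usage across p, q, h
affine: ✓, no duplicate uses among p, q, h
relevant: ✓, every one of p, q, h appears
unrestricted: ✓, type-checks (T2) and nothing is barred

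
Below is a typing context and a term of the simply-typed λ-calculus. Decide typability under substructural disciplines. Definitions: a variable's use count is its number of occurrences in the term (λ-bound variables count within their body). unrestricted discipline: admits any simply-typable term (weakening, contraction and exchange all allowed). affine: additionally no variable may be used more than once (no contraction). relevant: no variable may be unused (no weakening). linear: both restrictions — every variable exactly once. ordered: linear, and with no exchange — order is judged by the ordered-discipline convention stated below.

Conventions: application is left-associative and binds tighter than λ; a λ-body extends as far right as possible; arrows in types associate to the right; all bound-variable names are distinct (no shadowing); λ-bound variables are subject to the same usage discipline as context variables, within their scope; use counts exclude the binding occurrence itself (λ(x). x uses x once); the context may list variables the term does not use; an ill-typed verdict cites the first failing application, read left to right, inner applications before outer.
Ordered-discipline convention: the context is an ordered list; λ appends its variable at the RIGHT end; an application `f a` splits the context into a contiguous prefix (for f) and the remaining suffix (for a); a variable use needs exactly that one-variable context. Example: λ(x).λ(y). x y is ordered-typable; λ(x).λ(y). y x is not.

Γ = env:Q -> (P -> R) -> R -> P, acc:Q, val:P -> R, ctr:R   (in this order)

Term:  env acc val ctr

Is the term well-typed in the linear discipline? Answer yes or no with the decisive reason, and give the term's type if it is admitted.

yes — env, acc, val, ctr: one use apiece; term : P
counts: env ×1, acc ×1, val ×1, ctr ×1
order of uses: env, acc, val, ctr
typing: well-typed — term : P
all disciplines: ordered ✓, linear ✓, affine ✓, relevant ✓, unrestricted ✓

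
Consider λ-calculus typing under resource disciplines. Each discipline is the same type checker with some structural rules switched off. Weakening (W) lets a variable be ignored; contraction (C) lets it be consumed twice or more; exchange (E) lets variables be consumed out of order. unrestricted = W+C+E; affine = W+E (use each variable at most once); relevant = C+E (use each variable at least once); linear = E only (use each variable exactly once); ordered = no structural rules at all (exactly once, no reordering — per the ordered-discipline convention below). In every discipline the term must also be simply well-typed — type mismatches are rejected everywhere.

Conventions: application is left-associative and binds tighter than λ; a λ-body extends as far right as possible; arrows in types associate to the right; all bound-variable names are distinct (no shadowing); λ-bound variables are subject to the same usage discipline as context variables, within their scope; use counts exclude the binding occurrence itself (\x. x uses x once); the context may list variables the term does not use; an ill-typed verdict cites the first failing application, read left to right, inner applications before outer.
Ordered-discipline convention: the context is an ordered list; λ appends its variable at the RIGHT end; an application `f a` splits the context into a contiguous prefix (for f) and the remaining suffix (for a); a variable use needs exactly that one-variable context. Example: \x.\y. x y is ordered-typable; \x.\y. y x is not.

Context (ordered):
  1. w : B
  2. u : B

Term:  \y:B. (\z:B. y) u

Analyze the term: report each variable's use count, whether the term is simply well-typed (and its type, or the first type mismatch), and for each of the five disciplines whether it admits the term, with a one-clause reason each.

usage: w: 0, u: 1, y (bound): 1, z (bound): 0
left-to-right use order: y, u
typing: ✓ — B → B
ordered: ✗ — needs weakening: w, z unused
linear: ✗ — needs weakening: w, z unused
affine: ✓ — w, u, y, z: no repeats, contraction unneeded
relevant: ✗ — needs weakening: w, z unused
unrestricted: ✓ — type-checks (B → B) and nothing is barred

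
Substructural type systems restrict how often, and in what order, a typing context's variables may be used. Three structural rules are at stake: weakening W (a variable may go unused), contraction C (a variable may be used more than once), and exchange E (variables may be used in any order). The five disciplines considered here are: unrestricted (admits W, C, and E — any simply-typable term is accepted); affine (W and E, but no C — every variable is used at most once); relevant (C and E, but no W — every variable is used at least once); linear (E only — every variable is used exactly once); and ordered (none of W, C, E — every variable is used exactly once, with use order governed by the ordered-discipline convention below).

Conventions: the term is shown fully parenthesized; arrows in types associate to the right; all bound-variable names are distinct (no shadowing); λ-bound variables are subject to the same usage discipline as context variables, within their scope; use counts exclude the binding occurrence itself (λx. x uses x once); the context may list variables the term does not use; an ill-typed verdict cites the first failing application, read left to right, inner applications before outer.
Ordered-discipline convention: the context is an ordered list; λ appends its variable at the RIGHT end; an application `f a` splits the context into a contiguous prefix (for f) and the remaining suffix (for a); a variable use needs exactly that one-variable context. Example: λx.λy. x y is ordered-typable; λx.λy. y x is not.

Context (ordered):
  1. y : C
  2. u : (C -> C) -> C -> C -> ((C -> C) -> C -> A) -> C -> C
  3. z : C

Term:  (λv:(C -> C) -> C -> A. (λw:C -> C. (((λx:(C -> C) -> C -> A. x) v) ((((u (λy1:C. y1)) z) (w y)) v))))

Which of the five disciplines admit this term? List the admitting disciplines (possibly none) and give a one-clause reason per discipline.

accepted by: relevant, unrestricted
usage: y: 1; u: 1; z: 1; v (λ-bound): 2; w (λ-bound): 1; x (λ-bound): 1; y1 (λ-bound): 1
order of uses: x, v, u, y1, z, w, y, v
typing: well-typed at ((C -> C) -> C -> A) -> (C -> C) -> C -> A
ordered ✗ (v ×2 used more than once (contraction))
linear ✗ (v ×2 used more than once (contraction))
affine ✗ (v ×2 used more than once (contraction))
relevant ✓ (none of y, u, z, v, w, x, y1 goes unused)
unrestricted ✓ (simply typable at ((C -> C) -> C -> A) -> (C -> C) -> C -> A; W, C, E all held)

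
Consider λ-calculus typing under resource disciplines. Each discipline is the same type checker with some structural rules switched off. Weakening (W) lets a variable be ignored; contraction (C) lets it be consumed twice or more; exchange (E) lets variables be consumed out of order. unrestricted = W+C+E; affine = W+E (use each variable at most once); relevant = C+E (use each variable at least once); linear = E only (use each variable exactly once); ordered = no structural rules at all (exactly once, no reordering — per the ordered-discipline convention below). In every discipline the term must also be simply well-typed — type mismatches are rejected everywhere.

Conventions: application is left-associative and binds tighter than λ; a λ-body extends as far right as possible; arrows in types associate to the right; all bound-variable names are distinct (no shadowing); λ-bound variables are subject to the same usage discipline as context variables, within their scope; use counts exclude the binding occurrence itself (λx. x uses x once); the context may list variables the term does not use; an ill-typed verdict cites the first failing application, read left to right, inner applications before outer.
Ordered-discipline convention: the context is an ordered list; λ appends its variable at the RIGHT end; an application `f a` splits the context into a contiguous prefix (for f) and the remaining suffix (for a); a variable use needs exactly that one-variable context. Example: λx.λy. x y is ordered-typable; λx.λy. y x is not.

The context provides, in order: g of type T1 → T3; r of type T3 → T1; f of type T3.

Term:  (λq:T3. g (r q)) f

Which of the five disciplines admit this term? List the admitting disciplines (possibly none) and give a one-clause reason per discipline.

admitted by: ordered, linear, affine, relevant, unrestricted
usage: g: 1×; r: 1×; f: 1×; q (bound): 1×
left-to-right use order: g, r, q, f
typing: well-typed — term : T3
ordered: ✓, g, r, f, q once each; derivable with no W/C/E
linear: ✓, g, r, f, q: one use apiece
affine: ✓, none of g, r, f, q used more than once
relevant: ✓, none of g, r, f, q goes unused
unrestricted: ✓, typability at T3 is all that's needed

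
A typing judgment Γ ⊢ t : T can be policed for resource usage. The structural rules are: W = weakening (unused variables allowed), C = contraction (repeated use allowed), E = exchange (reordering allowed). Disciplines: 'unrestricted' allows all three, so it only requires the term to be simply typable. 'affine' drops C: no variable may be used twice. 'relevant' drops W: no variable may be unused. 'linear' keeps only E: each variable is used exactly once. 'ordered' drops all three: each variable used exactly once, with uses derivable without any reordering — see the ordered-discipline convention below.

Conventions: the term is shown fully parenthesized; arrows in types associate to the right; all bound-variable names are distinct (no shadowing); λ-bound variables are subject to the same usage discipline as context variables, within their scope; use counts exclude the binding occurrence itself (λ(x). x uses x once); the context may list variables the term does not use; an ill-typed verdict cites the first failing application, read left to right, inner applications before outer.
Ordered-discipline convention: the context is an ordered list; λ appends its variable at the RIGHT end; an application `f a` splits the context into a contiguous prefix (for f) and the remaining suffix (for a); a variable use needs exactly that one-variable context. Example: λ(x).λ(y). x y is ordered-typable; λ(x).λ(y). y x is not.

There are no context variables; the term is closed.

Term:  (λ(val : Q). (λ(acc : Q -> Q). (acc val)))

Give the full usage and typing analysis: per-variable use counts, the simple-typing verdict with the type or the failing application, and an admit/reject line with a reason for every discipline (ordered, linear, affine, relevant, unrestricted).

usage: val (λ-bound): 1; acc (λ-bound): 1
left-to-right use order: acc, val
typing: the term checks, with type Q -> (Q -> Q) -> Q
ordered ✗ (needs exchange: uses follow acc, val)
linear ✓ (each of val, acc used exactly once)
affine ✓ (no duplicate uses among val, acc)
relevant ✓ (none of val, acc goes unused)
unrestricted ✓ (well-typed at Q -> (Q -> Q) -> Q; no restrictions here)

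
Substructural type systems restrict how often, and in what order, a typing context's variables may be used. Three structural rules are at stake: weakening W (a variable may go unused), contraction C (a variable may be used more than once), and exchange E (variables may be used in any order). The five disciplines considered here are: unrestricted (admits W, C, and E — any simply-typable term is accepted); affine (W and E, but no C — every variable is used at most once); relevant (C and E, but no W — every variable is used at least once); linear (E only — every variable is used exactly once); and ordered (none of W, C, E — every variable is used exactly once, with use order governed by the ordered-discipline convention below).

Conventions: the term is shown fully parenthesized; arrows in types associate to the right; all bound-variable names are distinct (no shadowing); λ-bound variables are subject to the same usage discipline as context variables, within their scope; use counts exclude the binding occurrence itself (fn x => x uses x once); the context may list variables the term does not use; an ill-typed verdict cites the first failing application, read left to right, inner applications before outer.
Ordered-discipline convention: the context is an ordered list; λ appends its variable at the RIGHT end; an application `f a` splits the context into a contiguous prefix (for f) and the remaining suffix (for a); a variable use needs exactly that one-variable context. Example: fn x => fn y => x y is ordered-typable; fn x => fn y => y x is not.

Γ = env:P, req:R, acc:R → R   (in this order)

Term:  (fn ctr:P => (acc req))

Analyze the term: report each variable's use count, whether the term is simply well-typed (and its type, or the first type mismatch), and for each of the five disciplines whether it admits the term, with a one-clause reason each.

use counts: env: 0, req: 1, acc: 1, ctr (λ-bound): 0
order of uses: acc, req
typing: the term checks, with type P → R
ordered: ✗ — env, ctr left unused
linear: ✗ — env, ctr left unused
affine: ✓ — none of env, req, acc, ctr used more than once
relevant: ✗ — env, ctr left unused
unrestricted: ✓ — simply typable at P → R; W, C, E all held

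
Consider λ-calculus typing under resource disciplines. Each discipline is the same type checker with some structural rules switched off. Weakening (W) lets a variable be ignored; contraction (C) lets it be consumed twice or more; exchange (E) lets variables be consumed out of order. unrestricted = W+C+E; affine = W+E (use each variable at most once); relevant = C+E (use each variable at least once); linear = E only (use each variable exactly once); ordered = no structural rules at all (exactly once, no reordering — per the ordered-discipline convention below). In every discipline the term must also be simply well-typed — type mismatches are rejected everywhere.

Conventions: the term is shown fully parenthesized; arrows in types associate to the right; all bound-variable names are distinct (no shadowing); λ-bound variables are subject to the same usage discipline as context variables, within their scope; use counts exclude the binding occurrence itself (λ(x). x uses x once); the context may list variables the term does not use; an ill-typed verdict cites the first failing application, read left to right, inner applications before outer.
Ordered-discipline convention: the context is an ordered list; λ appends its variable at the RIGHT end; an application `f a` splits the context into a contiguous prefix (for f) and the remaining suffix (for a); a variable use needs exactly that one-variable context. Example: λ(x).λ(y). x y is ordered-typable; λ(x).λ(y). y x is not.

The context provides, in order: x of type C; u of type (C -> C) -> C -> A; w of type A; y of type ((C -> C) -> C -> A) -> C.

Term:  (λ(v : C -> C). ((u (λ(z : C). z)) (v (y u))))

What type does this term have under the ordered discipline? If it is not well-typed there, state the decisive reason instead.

not well-typed under ordered — repeated use of u ×2; unused: x, w — weakening required
variable uses: x: 0; u: 2; w: 0; y: 1; v (λ-bound): 1; z (λ-bound): 1
uses in reading order: u, z, v, y, u
typing: the term checks, with type (C -> C) -> A
across the five disciplines: ordered ✗ | linear ✗ | affine ✗ | relevant ✗ | unrestricted ✓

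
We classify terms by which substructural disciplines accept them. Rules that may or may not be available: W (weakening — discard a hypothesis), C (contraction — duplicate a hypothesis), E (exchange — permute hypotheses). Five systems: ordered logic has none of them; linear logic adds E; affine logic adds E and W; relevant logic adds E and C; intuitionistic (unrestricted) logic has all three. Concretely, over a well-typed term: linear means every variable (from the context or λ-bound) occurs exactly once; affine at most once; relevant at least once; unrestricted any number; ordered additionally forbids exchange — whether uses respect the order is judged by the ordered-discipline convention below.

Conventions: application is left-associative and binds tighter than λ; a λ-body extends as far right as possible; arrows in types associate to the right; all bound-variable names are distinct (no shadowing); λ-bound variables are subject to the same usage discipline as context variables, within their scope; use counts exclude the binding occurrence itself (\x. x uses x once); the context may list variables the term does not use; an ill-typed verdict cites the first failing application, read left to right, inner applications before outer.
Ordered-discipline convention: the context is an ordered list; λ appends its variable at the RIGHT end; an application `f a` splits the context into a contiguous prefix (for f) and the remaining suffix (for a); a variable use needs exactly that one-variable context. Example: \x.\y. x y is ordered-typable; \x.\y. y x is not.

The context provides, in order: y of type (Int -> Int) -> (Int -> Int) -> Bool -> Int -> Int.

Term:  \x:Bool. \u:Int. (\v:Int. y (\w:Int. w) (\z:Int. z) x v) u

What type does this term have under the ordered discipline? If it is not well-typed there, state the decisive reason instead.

term : Bool -> Int -> Int
use counts: y=1, x [bound]=1, u [bound]=1, v [bound]=1, w [bound]=1, z [bound]=1
uses in reading order: y, w, z, x, v, u
typing: the term checks, with type Bool -> Int -> Int
across the five disciplines: ordered ✓; linear ✓; affine ✓; relevant ✓; unrestricted ✓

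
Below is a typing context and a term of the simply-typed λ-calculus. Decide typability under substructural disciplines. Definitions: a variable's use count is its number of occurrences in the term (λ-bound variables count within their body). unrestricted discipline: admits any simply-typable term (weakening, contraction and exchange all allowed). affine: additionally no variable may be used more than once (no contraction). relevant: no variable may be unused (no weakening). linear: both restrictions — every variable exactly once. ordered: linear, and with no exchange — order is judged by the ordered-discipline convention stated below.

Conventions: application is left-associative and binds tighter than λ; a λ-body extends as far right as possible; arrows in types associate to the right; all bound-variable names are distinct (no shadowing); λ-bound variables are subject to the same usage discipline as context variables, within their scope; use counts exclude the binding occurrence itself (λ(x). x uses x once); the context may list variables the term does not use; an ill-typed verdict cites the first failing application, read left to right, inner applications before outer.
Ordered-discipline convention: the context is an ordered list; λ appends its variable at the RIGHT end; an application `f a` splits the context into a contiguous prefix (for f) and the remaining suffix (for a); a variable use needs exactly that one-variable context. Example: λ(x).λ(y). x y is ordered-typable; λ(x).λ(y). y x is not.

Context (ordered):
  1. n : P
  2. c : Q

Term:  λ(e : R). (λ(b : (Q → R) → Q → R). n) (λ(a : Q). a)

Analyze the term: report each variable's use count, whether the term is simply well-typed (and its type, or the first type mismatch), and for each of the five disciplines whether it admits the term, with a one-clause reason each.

use counts: n: 1; c: 0; e (λ-bound): 0; b (λ-bound): 0; a (λ-bound): 1
left-to-right use order: n, a
typing: ill-typed: argument of type Q → Q where (Q → R) → Q → R is required
ordered: ✗, the type mismatch rejects it
linear: ✗, not simply typable
affine: ✗, fails simple typing
relevant: ✗, a type mismatch blocks all five
unrestricted: ✗, the type mismatch rejects it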